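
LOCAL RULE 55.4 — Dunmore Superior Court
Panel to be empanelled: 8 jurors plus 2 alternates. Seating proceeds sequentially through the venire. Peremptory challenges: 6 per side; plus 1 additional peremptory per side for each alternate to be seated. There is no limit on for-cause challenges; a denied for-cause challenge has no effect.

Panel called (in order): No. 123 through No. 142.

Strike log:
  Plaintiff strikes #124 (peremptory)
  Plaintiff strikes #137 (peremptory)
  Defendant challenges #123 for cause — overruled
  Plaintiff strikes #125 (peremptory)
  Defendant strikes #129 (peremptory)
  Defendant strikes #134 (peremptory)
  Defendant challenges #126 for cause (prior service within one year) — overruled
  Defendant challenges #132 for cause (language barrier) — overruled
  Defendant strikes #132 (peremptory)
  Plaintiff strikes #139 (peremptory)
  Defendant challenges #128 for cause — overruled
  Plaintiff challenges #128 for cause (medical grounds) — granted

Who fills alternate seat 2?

Removed: #124, #125, #128, #129, #132, #134, #137, #139. (#123, #126 stay — for-cause denied.)
Filling seats in venire order through position 10: #123, #126, #127, #130, #131, #133, #135, #136, #138, #140.
So alternate 2 is #140.

140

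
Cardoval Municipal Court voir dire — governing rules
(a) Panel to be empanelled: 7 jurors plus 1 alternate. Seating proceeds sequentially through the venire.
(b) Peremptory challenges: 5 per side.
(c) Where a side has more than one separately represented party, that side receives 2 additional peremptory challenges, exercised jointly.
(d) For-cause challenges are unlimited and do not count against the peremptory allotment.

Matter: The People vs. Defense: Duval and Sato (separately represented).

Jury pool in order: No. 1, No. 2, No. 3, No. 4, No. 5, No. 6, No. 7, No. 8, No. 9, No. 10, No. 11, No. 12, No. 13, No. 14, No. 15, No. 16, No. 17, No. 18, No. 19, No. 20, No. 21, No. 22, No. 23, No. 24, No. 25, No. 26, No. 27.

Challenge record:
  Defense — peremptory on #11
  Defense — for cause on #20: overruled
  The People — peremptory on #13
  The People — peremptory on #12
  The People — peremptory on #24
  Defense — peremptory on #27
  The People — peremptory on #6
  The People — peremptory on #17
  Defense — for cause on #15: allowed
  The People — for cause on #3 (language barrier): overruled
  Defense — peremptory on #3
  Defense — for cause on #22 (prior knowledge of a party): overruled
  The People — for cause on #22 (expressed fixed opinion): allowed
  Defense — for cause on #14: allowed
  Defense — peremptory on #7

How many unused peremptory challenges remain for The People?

The People allotment: 5.
The People peremptories used: #13, #12, #24, #6, #17 — 5 (for-cause on #3, #22 don't count).
Remaining: 5 − 5 = 0.

0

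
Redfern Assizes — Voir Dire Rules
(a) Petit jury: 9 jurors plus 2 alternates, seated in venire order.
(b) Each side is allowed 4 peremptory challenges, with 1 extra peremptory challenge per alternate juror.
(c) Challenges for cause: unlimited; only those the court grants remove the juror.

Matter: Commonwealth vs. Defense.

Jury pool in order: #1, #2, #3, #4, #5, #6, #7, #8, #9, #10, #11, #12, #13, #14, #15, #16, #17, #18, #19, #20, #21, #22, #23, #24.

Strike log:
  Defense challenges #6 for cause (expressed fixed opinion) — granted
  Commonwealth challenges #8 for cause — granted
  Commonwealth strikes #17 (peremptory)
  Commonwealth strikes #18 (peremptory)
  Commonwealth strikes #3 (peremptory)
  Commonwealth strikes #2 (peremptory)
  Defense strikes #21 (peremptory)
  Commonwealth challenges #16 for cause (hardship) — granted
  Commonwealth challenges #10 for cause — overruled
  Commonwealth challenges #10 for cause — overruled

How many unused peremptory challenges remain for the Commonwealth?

Commonwealth allotment: 4 base + 1 × 2 alternates = 6.
Commonwealth peremptories used: #17, #18, #3, #2 — 4 (for-cause on #8, #16, #10, #10 don't count).
Remaining: 6 − 4 = 2.

2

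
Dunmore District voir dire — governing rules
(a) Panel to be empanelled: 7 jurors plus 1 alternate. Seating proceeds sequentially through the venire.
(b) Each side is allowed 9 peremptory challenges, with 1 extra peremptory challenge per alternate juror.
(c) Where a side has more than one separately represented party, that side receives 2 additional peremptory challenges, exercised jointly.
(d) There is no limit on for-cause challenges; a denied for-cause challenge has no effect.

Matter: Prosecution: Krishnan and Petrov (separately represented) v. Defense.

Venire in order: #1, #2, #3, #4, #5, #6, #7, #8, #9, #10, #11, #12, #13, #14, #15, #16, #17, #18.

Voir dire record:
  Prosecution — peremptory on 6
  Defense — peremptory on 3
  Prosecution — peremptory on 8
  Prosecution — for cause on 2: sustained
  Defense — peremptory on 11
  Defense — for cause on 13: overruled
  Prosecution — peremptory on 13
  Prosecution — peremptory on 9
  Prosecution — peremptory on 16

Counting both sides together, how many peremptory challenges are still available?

Prosecution allotment: 9 base + 1 × 1 alternate + 2 multi-party = 12. Defense allotment: 9 base + 1 × 1 alternate = 10.
Prosecution peremptories used: #6, #8, #13, #9, #16 — 5 (the for-cause on #2 doesn't count).
Defense peremptories used: #3, #11 — 2 (the for-cause on #13 doesn't count).
Remaining: (12 − 5) + (10 − 2) = 15.

15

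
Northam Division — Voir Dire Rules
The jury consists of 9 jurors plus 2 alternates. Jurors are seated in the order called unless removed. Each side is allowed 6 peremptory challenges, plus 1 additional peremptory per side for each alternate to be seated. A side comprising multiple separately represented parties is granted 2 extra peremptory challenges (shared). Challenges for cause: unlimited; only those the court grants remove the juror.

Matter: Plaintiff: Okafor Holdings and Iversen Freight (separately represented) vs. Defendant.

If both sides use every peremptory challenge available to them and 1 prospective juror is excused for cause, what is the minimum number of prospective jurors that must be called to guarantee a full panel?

Seats to fill: 9 + 2 alternates = 11.
Peremptories — Plaintiff: 6 + 1×2 + 2 = 10; Defendant: 6 + 1×2 = 8; total 18.
For-cause removals: 1.
Minimum venire: 11 + 18 + 1 = 30.

30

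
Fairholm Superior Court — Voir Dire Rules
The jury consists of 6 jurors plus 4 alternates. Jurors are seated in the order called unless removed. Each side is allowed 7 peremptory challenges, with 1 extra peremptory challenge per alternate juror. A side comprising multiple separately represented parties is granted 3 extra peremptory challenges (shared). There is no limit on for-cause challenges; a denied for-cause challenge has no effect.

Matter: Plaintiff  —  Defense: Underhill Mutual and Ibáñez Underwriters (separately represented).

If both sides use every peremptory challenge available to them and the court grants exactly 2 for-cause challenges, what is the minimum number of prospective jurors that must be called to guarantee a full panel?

Seats to fill: 6 + 4 alternates = 10.
Peremptories — Plaintiff: 7 + 1×4 = 11; Defense: 7 + 1×4 + 3 = 14; total 25.
For-cause removals: 2.
Minimum venire: 10 + 25 + 2 = 37.

37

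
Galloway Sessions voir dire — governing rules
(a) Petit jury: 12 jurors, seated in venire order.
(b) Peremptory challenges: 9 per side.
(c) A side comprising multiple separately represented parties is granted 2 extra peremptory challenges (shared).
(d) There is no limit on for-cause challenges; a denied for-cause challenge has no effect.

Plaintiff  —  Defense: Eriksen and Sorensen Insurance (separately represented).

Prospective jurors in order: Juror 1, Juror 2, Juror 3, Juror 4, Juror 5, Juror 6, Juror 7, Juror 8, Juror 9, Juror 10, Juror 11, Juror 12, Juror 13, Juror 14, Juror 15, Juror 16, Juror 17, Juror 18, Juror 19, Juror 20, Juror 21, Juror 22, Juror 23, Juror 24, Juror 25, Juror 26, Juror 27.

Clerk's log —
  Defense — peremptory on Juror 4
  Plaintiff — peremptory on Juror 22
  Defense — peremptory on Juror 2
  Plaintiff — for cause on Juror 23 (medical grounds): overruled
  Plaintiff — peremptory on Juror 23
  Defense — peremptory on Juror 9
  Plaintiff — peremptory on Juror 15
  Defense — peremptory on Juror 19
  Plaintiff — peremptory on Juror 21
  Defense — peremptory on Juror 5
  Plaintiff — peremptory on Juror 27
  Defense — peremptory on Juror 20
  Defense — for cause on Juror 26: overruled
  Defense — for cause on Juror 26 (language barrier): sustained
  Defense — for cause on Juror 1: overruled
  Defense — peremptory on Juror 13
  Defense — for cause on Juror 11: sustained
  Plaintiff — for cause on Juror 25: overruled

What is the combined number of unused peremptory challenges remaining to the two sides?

8

Plaintiff allotment: 9. Defense allotment: 9 base + 2 multi-party = 11.
Plaintiff peremptories used: #22, #23, #15, #21, #27 — 5 (for-cause on #23, #25 don't count).
Defense peremptories used: #4, #2, #9, #19, #5, #20, #13 — 7 (for-cause on #26, #26, #1, #11 don't count).
Remaining: (9 − 5) + (11 − 7) = 8.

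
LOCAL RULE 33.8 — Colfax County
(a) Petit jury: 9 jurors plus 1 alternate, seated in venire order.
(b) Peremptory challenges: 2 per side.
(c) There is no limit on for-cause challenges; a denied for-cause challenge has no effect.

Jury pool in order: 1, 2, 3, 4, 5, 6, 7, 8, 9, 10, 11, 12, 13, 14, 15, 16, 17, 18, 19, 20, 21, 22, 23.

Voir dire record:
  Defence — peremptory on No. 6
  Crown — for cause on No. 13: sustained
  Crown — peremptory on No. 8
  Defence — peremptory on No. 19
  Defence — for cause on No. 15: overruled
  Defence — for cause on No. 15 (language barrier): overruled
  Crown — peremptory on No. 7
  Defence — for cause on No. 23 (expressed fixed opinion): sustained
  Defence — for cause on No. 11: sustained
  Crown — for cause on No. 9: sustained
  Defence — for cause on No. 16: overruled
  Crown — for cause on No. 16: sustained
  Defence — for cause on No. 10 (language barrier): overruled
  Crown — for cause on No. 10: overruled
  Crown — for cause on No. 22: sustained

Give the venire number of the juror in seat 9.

Removed: #6, #7, #8, #9, #11, #13, #16, #19, #22, #23. (#10, #15 stay — for-cause denied.)
Seating in order: seats 1–9 → #1, #2, #3, #4, #5, #10, #12, #14, #15; alternates → #17.
So seat 9 is #15.

15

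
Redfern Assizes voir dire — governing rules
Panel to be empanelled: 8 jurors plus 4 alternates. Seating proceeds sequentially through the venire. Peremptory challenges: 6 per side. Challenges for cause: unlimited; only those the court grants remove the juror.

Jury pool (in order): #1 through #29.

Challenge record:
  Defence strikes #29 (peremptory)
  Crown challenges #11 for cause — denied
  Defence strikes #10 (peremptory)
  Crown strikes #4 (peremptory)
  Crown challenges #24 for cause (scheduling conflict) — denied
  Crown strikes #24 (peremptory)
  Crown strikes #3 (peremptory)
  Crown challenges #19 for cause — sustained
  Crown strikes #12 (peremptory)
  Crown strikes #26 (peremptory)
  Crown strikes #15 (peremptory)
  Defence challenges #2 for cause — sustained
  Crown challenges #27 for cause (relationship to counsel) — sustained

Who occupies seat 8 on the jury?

13

Removed: #2, #3, #4, #10, #12, #15, #19, #24, #26, #27, #29. (#11 stays — for-cause denied.)
Seating in order: seats 1–8 → #1, #5, #6, #7, #8, #9, #11, #13; alternates → #14, #16, #17, #18.
So seat 8 is #13.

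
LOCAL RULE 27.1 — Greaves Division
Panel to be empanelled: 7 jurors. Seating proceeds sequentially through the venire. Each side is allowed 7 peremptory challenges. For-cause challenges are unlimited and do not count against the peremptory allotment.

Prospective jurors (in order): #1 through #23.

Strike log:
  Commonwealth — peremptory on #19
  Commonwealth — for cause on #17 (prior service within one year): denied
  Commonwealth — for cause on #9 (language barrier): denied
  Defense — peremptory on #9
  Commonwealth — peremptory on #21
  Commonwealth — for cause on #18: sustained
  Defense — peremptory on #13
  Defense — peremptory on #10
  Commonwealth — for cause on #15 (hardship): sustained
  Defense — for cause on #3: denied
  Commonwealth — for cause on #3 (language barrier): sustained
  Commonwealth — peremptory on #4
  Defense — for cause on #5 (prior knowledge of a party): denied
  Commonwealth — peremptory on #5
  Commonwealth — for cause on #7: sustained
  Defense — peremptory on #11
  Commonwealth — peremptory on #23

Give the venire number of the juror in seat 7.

Removed: #3, #4, #5, #7, #9, #10, #11, #13, #15, #18, #19, #21, #23. (#17 stays — for-cause denied.)
Filling seats in venire order through position 7: #1, #2, #6, #8, #12, #14, #16.
So seat 7 is #16.

16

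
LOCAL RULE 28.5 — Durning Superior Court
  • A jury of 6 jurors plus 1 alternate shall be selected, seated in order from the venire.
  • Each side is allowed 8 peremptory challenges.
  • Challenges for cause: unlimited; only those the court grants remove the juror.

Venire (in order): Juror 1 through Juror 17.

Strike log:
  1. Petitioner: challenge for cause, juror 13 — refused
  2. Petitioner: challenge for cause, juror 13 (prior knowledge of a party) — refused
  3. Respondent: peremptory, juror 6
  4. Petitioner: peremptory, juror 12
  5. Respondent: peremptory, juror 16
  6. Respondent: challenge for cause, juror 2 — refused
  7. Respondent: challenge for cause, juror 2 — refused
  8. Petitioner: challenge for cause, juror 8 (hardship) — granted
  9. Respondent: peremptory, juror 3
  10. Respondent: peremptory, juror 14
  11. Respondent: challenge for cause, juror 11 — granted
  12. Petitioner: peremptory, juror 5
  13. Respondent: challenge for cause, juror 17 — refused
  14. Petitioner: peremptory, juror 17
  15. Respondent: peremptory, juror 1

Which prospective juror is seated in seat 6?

Removed: #1, #3, #5, #6, #8, #11, #12, #14, #16, #17. (#2, #13 stay — for-cause denied.)
Filling seats in venire order through position 6: #2, #4, #7, #9, #10, #13.
So seat 6 is #13.

13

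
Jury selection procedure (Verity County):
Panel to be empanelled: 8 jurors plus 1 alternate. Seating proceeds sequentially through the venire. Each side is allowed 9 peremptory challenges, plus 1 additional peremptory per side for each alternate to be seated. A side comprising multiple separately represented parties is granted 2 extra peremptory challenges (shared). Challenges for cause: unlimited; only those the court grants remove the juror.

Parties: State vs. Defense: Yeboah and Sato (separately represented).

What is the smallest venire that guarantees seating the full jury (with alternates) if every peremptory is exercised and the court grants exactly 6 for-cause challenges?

37

Seats to fill: 8 + 1 alternates = 9.
Peremptories — State: 9 + 1×1 = 10; Defense: 9 + 1×1 + 2 = 12; total 22.
For-cause removals: 6.
Minimum venire: 9 + 22 + 6 = 37.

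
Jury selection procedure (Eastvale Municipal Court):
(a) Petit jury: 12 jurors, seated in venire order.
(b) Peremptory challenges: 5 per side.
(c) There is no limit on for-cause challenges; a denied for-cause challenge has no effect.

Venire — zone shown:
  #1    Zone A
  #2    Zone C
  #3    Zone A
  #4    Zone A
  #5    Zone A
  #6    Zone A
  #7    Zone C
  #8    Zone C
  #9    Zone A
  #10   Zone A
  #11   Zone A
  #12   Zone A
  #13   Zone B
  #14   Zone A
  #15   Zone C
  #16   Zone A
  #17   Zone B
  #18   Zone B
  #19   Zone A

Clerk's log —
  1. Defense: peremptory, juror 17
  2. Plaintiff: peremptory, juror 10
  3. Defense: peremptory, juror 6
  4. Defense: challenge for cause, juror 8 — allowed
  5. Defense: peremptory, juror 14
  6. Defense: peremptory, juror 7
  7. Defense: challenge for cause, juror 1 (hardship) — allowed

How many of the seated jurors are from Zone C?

Removed: #1, #6, #7, #8, #10, #14, #17.
Seated jurors 1–12: #2, #3, #4, #5, #9, #11, #12, #13, #15, #16, #18, #19.
Of those, in Zone C: #2, #15 → 2.

2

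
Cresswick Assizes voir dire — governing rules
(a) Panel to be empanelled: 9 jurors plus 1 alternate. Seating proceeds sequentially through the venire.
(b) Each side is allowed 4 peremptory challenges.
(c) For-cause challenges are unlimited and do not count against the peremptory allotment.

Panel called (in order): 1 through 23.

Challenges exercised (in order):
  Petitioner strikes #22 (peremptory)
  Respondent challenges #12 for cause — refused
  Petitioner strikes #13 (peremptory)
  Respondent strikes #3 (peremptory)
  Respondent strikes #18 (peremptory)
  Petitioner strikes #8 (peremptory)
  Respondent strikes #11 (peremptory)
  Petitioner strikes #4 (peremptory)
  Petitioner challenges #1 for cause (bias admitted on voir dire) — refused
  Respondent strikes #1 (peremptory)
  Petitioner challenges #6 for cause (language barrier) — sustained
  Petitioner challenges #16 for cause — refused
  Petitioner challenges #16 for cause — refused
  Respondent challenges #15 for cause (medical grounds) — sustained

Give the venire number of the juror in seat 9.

17

Removed: #1, #3, #4, #6, #8, #11, #13, #15, #18, #22. (#12, #16 stay — for-cause denied.)
Seating in order: seats 1–9 → #2, #5, #7, #9, #10, #12, #14, #16, #17; alternates → #19.
So seat 9 is #17.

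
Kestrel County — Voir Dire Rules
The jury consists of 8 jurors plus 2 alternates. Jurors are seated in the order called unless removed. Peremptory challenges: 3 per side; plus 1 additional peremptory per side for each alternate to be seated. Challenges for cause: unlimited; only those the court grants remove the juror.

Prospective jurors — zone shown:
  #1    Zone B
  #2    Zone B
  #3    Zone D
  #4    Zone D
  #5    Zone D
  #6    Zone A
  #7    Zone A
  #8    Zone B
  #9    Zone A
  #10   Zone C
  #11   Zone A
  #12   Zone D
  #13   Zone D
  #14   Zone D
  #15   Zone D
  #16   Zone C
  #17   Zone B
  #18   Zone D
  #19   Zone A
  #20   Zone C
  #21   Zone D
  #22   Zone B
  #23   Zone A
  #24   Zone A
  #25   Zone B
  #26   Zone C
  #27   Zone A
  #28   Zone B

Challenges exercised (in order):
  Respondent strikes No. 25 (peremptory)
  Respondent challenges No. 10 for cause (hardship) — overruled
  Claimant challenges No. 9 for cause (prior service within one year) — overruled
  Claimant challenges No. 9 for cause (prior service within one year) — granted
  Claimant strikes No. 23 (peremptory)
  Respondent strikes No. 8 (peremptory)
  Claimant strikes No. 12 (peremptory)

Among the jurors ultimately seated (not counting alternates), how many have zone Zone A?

Removed: #8, #9, #12, #23, #25.
Seated jurors 1–8: #1, #2, #3, #4, #5, #6, #7, #10 (alternates #11, #13 not counted).
Of those, in Zone A: #6, #7 → 2.

2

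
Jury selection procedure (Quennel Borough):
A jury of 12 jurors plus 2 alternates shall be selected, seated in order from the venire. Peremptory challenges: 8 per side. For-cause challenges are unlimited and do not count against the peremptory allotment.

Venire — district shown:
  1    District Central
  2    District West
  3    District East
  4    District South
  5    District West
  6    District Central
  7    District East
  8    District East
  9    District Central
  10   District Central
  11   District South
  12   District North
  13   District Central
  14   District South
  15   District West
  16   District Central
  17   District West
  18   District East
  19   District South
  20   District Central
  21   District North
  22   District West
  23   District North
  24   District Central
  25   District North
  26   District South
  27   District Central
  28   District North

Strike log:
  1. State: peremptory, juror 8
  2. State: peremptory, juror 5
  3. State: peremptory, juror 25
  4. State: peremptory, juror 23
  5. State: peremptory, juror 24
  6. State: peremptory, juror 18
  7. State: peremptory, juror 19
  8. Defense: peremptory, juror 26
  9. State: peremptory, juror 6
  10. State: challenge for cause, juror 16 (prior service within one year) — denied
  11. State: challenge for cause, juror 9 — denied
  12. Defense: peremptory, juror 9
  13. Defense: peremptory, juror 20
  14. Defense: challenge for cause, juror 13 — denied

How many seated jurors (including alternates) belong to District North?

Removed: #5, #6, #8, #9, #18, #19, #20, #23, #24, #25, #26.
Seated (14 incl. alternates): #1, #2, #3, #4, #7, #10, #11, #12, #13, #14, #15, #16, #17, #21.
Of those, in District North: #12, #21 → 2.

2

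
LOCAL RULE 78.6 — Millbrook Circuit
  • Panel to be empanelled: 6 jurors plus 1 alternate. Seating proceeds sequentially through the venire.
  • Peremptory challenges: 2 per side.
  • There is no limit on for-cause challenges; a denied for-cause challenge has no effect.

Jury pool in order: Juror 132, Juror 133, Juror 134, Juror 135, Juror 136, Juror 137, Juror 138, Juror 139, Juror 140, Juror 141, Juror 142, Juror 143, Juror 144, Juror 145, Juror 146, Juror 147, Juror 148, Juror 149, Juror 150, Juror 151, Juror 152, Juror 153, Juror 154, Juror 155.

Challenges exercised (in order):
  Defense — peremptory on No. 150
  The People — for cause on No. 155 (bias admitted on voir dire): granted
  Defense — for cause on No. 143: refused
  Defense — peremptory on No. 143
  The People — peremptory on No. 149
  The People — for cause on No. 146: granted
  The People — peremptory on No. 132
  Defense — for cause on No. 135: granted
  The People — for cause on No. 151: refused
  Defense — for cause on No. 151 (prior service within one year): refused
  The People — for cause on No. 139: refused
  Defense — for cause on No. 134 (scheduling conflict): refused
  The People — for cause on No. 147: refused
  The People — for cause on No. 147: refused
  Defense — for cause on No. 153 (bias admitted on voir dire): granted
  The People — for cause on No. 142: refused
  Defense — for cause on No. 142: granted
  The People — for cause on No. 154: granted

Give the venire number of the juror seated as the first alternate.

140

Removed: #132, #135, #142, #143, #146, #149, #150, #153, #154, #155. (#134, #139, #147, #151 stay — for-cause denied.)
Filling seats in venire order through position 7: #133, #134, #136, #137, #138, #139, #140.
So alternate 1 is #140.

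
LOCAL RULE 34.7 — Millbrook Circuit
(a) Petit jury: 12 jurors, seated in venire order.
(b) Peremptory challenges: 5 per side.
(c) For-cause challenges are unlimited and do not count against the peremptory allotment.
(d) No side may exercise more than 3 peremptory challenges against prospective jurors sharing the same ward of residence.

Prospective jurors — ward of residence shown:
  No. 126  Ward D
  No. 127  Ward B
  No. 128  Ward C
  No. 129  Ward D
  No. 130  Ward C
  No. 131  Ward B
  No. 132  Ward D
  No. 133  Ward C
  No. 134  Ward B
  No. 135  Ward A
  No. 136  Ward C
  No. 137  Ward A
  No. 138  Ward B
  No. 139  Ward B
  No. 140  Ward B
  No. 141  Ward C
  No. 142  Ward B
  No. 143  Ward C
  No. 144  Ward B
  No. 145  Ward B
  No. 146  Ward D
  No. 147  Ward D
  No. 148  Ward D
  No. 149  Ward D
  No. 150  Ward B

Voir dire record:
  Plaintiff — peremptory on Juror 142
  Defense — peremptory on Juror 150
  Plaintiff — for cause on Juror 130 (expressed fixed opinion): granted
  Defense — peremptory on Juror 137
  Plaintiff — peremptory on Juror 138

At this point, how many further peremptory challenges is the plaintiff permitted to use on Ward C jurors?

Plaintiff peremptories so far: #142, #138 — 2 of 5 used, 3 left overall.
Against Ward C: none yet — per-ward cap 3 leaves 3.
Binding limit: min(3, 3) = 3.

3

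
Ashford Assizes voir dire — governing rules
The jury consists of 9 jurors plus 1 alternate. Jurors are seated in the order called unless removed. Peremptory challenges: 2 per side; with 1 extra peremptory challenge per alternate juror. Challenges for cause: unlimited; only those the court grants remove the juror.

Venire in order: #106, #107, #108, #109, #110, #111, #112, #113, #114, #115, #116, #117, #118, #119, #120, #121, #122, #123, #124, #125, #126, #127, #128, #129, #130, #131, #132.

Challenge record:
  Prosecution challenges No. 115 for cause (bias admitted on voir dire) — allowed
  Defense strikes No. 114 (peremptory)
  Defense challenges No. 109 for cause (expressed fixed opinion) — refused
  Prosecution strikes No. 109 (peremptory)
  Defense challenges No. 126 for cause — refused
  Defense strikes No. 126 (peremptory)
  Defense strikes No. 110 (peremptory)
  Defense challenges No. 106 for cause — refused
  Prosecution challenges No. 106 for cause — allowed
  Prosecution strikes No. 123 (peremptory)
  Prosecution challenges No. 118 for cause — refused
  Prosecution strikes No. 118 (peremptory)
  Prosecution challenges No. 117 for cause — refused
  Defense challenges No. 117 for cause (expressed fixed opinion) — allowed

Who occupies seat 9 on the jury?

121

Removed: #106, #109, #110, #114, #115, #117, #118, #123, #126.
Filling seats in venire order through position 9: #107, #108, #111, #112, #113, #116, #119, #120, #121.
So seat 9 is #121.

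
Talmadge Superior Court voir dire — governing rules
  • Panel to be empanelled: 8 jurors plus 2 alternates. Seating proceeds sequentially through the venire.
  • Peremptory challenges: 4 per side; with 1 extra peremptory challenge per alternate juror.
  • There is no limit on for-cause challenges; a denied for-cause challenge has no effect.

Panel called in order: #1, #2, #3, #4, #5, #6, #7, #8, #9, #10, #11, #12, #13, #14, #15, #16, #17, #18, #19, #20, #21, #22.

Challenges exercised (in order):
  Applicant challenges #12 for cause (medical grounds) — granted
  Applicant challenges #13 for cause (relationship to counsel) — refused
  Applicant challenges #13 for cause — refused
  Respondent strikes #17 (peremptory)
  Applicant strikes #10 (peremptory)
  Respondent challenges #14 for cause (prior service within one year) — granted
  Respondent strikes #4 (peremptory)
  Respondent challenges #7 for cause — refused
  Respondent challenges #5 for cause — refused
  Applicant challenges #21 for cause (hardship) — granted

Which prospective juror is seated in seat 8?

9

Removed: #4, #10, #12, #14, #17, #21. (#5, #7, #13 stay — for-cause denied.)
Seating in order: seats 1–8 → #1, #2, #3, #5, #6, #7, #8, #9; alternates → #11, #13.
So seat 8 is #9.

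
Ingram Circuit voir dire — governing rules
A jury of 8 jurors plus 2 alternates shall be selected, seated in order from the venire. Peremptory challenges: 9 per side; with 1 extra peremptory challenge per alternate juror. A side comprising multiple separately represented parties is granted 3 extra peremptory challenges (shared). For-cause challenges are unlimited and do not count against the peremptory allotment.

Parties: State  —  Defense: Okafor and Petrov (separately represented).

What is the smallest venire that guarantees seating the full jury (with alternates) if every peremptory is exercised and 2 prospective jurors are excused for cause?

37

Seats to fill: 8 + 2 alternates = 10.
Peremptories — State: 9 + 1×2 = 11; Defense: 9 + 1×2 + 3 = 14; total 25.
For-cause removals: 2.
Minimum venire: 10 + 25 + 2 = 37.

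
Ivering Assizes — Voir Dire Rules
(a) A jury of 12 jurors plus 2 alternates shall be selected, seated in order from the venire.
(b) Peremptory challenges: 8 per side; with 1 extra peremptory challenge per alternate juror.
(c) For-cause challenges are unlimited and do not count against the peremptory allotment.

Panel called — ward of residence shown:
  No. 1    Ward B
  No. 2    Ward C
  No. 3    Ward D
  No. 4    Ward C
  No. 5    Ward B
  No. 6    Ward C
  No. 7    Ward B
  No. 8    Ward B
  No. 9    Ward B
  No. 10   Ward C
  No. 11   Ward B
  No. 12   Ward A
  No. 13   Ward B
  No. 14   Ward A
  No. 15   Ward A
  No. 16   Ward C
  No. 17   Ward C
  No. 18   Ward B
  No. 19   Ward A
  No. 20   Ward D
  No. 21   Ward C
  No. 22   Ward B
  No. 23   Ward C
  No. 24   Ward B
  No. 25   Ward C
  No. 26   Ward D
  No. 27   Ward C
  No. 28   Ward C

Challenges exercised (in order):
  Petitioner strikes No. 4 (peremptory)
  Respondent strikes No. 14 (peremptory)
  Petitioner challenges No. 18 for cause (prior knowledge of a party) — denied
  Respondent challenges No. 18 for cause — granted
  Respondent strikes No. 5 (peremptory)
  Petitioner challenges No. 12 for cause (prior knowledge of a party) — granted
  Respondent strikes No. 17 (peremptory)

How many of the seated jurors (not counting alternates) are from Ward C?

Removed: #4, #5, #12, #14, #17, #18.
Seated jurors 1–12: #1, #2, #3, #6, #7, #8, #9, #10, #11, #13, #15, #16 (alternates #19, #20 not counted).
Of those, in Ward C: #2, #6, #10, #16 → 4.

4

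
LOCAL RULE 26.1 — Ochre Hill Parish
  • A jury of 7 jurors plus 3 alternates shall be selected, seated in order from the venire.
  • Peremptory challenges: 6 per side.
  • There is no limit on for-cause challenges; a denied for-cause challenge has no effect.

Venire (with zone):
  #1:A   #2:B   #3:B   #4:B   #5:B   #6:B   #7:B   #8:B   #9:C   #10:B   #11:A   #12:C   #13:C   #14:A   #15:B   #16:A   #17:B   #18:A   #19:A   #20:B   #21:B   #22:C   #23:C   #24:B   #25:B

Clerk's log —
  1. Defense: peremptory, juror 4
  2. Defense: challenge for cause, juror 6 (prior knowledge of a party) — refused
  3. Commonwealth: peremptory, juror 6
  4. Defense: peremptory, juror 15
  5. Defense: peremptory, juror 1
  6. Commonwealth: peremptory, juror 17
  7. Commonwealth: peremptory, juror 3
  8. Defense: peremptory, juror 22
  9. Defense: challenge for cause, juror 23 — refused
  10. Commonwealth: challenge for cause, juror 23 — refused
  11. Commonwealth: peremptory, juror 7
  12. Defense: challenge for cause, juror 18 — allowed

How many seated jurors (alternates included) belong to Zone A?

3

Removed: #1, #3, #4, #6, #7, #15, #17, #18, #22.
Seated (10 incl. alternates): #2, #5, #8, #9, #10, #11, #12, #13, #14, #16.
Of those, in Zone A: #11, #14, #16 → 3.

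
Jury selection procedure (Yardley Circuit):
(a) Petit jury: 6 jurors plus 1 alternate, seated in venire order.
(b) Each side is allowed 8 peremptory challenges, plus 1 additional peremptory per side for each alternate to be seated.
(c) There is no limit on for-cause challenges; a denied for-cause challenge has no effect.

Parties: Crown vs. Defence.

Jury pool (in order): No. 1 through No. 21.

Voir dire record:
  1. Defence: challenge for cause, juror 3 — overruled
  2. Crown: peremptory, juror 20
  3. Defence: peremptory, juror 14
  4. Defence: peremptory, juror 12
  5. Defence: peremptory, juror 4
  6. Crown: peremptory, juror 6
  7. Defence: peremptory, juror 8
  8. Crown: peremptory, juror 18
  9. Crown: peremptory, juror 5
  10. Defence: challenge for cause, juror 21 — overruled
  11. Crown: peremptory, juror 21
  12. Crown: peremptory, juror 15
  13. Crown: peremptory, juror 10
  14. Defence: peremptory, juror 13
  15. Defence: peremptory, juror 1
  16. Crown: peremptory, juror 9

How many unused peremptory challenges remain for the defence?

3

Defence allotment: 8 base + 1 × 1 alternate = 9.
Defence peremptories used: #14, #12, #4, #8, #13, #1 — 6 (for-cause on #3, #21 don't count).
Remaining: 9 − 6 = 3.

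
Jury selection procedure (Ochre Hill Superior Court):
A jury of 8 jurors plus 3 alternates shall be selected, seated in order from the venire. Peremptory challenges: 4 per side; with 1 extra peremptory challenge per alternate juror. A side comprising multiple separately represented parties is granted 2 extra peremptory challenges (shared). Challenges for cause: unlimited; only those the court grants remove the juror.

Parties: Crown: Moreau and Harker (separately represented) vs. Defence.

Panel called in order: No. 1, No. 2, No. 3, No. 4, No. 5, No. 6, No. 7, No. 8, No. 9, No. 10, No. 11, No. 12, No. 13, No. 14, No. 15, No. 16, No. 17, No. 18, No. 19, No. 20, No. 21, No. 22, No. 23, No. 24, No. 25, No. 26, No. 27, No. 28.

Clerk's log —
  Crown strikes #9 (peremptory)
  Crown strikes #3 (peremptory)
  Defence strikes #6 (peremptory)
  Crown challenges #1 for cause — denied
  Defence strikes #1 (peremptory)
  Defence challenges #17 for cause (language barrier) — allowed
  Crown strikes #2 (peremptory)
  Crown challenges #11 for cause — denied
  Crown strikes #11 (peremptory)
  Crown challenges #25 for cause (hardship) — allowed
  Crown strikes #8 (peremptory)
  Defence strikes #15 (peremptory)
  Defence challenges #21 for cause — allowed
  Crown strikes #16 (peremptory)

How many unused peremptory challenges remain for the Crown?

3

Crown allotment: 4 base + 1 × 3 alternates + 2 multi-party = 9.
Crown peremptories used: #9, #3, #2, #11, #8, #16 — 6 (for-cause on #1, #11, #25 don't count).
Remaining: 9 − 6 = 3.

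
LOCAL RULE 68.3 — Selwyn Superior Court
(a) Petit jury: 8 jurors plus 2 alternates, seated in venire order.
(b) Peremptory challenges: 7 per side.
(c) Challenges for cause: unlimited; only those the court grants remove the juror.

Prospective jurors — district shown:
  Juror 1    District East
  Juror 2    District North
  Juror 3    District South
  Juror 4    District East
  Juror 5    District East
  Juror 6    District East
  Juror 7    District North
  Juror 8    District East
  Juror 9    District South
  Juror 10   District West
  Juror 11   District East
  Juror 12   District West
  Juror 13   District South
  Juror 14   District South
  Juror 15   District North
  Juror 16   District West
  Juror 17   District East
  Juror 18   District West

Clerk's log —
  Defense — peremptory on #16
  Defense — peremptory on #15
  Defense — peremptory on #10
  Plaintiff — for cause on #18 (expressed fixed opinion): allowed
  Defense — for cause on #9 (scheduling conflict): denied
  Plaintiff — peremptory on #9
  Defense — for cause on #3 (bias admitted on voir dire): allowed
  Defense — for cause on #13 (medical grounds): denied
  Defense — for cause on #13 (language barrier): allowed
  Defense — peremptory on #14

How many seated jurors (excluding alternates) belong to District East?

6

Removed: #3, #9, #10, #13, #14, #15, #16, #18.
Seated jurors 1–8: #1, #2, #4, #5, #6, #7, #8, #11 (alternates #12, #17 not counted).
Of those, in District East: #1, #4, #5, #6, #8, #11 → 6.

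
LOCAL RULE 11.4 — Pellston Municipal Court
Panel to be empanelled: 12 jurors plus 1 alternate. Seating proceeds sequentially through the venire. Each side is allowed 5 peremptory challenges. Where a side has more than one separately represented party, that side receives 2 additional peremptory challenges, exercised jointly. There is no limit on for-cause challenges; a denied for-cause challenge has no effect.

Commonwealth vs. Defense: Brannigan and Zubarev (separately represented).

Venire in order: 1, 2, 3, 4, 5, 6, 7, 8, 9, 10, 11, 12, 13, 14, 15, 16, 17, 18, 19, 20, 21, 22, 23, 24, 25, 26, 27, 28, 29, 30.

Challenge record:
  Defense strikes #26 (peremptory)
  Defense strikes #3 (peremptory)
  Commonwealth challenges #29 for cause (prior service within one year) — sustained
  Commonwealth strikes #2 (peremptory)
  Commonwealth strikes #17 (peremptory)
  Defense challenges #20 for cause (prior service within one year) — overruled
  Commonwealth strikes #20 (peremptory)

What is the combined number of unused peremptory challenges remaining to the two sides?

7

Commonwealth allotment: 5. Defense allotment: 5 base + 2 multi-party = 7.
Commonwealth peremptories used: #2, #17, #20 — 3 (the for-cause on #29 doesn't count).
Defense peremptories used: #26, #3 — 2 (the for-cause on #20 doesn't count).
Remaining: (5 − 3) + (7 − 2) = 7.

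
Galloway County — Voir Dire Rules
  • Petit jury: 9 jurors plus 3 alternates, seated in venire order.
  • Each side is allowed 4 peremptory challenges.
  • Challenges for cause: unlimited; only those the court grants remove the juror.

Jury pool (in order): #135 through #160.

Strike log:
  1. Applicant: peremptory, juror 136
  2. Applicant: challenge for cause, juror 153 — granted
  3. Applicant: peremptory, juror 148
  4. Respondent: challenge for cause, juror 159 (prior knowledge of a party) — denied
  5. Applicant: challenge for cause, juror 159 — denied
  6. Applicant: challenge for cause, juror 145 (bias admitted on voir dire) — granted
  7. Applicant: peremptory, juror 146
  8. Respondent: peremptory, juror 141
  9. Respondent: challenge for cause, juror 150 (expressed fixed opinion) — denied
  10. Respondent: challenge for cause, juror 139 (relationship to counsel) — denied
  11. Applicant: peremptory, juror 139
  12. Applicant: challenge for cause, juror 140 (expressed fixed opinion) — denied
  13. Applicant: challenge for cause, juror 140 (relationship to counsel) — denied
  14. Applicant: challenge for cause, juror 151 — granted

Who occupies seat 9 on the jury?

149

Removed: #136, #139, #141, #145, #146, #148, #151, #153. (#140, #150, #159 stay — for-cause denied.)
Seating in order: seats 1–9 → #135, #137, #138, #140, #142, #143, #144, #147, #149; alternates → #150, #152, #154.
So seat 9 is #149.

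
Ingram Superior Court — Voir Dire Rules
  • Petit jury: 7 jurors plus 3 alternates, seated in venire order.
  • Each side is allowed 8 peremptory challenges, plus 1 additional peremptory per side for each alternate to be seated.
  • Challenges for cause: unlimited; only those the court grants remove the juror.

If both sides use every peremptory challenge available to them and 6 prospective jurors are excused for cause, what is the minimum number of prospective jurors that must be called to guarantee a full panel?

38

Seats to fill: 7 + 3 alternates = 10.
Peremptories: 8 + 1×3 = 11 per side × 2 sides = 22.
For-cause removals: 6.
Minimum venire: 10 + 22 + 6 = 38.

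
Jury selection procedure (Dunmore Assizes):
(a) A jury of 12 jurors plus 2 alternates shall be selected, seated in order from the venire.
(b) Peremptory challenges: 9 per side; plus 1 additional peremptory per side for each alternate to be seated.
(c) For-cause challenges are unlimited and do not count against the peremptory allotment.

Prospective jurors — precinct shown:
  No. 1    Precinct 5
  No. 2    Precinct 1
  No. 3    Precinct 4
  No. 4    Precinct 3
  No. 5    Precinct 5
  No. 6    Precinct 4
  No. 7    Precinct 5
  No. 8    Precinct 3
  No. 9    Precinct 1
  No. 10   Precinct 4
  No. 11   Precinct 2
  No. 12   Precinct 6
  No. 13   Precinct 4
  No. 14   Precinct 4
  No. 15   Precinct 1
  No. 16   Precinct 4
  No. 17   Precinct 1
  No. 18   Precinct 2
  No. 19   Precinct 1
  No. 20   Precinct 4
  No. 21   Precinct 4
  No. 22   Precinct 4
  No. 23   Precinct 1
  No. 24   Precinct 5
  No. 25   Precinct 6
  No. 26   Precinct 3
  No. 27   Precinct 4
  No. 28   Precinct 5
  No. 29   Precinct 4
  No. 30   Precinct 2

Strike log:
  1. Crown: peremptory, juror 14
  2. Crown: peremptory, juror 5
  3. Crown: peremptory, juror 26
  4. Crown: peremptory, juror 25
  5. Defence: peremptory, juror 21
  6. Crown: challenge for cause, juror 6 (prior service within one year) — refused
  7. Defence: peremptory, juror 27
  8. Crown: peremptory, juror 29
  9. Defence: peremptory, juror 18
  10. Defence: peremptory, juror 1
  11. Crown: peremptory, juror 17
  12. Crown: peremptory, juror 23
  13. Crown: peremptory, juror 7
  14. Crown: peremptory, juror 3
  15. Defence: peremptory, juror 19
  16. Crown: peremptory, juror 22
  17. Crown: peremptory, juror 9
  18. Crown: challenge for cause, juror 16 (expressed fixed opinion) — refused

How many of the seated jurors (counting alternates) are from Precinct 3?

Removed: #1, #3, #5, #7, #9, #14, #17, #18, #19, #21, #22, #23, #25, #26, #27, #29.
Seated (14 incl. alternates): #2, #4, #6, #8, #10, #11, #12, #13, #15, #16, #20, #24, #28, #30.
Of those, in Precinct 3: #4, #8 → 2.

2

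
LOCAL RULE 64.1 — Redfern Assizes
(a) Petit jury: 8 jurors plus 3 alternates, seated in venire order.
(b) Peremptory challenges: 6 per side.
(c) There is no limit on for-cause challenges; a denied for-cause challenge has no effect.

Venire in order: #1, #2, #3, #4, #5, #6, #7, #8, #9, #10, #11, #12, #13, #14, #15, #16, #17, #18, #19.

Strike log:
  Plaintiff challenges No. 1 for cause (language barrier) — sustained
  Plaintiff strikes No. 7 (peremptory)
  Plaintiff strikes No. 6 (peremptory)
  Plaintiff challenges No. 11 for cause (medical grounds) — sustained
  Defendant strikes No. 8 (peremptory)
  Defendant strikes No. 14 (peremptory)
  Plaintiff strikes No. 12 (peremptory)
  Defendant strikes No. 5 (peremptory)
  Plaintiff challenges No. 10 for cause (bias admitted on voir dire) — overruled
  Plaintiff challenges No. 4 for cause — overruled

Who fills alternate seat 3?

19

Removed: #1, #5, #6, #7, #8, #11, #12, #14. (#4, #10 stay — for-cause denied.)
Seating in order: seats 1–8 → #2, #3, #4, #9, #10, #13, #15, #16; alternates → #17, #18, #19.
So alternate 3 is #19.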